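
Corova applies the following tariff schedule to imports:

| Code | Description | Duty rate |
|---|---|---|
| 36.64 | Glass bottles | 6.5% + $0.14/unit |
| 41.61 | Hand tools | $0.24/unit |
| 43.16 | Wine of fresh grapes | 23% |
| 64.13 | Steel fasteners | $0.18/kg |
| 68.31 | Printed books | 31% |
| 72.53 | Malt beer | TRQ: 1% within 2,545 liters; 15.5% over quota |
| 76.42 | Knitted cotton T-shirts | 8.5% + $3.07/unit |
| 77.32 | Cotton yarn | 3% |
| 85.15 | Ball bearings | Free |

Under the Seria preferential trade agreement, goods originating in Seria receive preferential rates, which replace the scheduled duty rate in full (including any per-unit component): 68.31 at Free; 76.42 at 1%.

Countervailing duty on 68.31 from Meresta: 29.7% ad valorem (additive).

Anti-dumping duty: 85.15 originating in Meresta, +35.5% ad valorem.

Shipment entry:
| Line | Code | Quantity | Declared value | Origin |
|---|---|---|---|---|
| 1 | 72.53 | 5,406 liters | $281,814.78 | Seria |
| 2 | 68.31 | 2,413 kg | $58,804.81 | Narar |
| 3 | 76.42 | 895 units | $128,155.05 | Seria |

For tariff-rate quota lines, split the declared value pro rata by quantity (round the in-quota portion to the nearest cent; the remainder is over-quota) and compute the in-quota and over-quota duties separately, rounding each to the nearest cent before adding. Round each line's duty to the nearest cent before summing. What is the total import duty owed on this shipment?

Line 1 (72.53, Seria, 5,406 liters, $281,814.78):
Code 72.53 is under a tariff-rate quota (threshold 2,545 liters). In-quota: 2,545 liters at 1%; over-quota: 2,861 liters at 15.5%.
Pro-rata value split: in-quota = $281,814.78 × 2,545/5,406 = $132,670.85; over-quota = $281,814.78 − $132,670.85 = $149,143.93.
In-quota duty = $132,670.85 × 1% = $1,326.71. Over-quota duty = $149,143.93 × 15.5% = $23,117.31.
Line duty = $1,326.71 + $23,117.31 = $24,444.02.
Line 2 (68.31, Narar, 2,413 kg, $58,804.81):
Base rate for 68.31 is 31%.
68.31 has an FTA preferential rate, but origin Narar is not Seria; base rate stands.
The additional-duty order on 68.31 targets Meresta, not Narar; it does not apply.
Duty = $58,804.81 × 31% = $18,229.49.
Line 3 (76.42, Seria, 895 units, $128,155.05):
Base rate for 76.42 is 8.5% + $3.07/unit.
Origin Seria qualifies under the Corova–Seria agreement and 76.42 is covered: preferential rate 1% applies instead.
Duty = $128,155.05 × 1% = $1,281.55.
Total = $24,444.02 + $18,229.49 + $1,281.55 = $43,955.06.

$43,955.06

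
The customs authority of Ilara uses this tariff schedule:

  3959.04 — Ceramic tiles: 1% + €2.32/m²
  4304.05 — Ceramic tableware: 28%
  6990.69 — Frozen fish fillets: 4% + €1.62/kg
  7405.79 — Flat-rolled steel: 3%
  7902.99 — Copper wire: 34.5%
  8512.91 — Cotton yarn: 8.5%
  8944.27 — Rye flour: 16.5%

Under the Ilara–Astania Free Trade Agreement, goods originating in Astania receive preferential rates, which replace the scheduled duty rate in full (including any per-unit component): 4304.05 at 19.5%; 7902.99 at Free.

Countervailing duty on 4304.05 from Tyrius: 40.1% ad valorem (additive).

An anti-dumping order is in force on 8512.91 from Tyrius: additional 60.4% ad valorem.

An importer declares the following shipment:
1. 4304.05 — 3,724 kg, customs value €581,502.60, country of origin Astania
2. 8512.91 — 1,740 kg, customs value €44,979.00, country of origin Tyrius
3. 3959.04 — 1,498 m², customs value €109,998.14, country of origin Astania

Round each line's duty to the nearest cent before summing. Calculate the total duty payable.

€148,958.88

Line 1 (4304.05, Astania, 3,724 kg, €581,502.60):
Base rate for 4304.05 is 28%.
Origin Astania qualifies under the Ilara–Astania agreement and 4304.05 is covered: preferential rate 19.5% applies instead.
The additional-duty order on 4304.05 targets Tyrius, not Astania; it does not apply.
Duty = €581,502.60 × 19.5% = €113,393.01.
Line 2 (8512.91, Tyrius, 1,740 kg, €44,979.00):
Base rate for 8512.91 is 8.5%.
Additional duty on 8512.91 from Tyrius: +60.4%. Applied ad valorem rate: 8.5% + 60.4% = 68.9%.
Duty = €44,979.00 × 68.9% = €30,990.53.
Line 3 (3959.04, Astania, 1,498 m², €109,998.14):
Base rate for 3959.04 is 1% + €2.32/m².
Origin Astania is the FTA partner but 3959.04 is not on the preference list; base rate stands.
Duty = €109,998.14 × 1% + 1,498 × €2.32 = €4,575.34.
Total = €113,393.01 + €30,990.53 + €4,575.34 = €148,958.88.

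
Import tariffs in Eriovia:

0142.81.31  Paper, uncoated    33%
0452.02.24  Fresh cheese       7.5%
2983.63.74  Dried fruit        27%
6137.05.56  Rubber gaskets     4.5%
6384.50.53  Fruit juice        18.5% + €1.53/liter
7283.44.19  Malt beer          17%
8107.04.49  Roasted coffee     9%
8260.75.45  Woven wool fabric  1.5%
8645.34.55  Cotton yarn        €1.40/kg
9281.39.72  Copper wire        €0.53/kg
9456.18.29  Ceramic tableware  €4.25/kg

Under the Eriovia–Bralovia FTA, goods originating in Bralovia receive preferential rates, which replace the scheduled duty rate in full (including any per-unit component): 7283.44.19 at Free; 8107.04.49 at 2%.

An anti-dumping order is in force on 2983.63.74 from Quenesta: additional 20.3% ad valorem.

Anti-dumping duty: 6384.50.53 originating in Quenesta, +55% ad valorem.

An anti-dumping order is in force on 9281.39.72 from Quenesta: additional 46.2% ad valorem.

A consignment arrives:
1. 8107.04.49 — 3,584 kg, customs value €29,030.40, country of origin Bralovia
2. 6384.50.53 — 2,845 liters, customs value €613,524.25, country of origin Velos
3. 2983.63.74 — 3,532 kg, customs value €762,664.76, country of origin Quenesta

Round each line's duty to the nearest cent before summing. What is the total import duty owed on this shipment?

Line 1 (8107.04.49, Bralovia, 3,584 kg, €29,030.40):
Base rate for 8107.04.49 is 9%.
Origin Bralovia qualifies under the Eriovia–Bralovia agreement and 8107.04.49 is covered: preferential rate 2% applies instead.
Duty = €29,030.40 × 2% = €580.61.
Line 2 (6384.50.53, Velos, 2,845 liters, €613,524.25):
Base rate for 6384.50.53 is 18.5% + €1.53/liter.
The additional-duty order on 6384.50.53 targets Quenesta, not Velos; it does not apply.
Duty = €613,524.25 × 18.5% + 2,845 × €1.53 = €117,854.84.
Line 3 (2983.63.74, Quenesta, 3,532 kg, €762,664.76):
Base rate for 2983.63.74 is 27%.
Additional duty on 2983.63.74 from Quenesta: +20.3%. Applied ad valorem rate: 27% + 20.3% = 47.3%.
Duty = €762,664.76 × 47.3% = €360,740.43.
Total = €580.61 + €117,854.84 + €360,740.43 = €479,175.88.

€479,175.88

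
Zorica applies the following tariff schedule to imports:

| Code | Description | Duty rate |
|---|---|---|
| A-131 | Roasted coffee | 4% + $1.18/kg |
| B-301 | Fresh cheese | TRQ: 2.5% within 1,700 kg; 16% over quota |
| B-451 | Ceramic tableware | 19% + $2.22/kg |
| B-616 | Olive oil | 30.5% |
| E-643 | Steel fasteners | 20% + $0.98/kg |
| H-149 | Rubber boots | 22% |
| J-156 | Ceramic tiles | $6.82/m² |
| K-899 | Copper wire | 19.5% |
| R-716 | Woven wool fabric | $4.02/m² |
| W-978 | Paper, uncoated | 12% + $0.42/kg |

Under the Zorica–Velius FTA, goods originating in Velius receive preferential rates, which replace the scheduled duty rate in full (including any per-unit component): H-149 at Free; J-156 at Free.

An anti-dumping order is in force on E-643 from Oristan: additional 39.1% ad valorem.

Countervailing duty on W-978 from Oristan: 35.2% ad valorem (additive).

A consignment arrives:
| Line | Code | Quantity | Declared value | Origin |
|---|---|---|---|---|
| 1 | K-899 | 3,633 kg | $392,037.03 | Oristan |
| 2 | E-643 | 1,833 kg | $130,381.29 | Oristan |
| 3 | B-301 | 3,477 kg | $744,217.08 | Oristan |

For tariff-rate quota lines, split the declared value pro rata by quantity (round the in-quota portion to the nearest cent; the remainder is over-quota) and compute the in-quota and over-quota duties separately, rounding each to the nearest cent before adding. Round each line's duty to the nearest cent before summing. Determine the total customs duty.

Line 1 (K-899, Oristan, 3,633 kg, $392,037.03):
Base rate for K-899 is 19.5%.
Duty = $392,037.03 × 19.5% = $76,447.22.
Line 2 (E-643, Oristan, 1,833 kg, $130,381.29):
Base rate for E-643 is 20% + $0.98/kg.
Additional duty on E-643 from Oristan: +39.1%. Applied ad valorem rate: 20% + 39.1% = 59.1%.
Duty = $130,381.29 × 59.1% + 1,833 × $0.98 = $78,851.68.
Line 3 (B-301, Oristan, 3,477 kg, $744,217.08):
Code B-301 is under a tariff-rate quota (threshold 1,700 kg). In-quota: 1,700 kg at 2.5%; over-quota: 1,777 kg at 16%.
Pro-rata value split: in-quota = $744,217.08 × 1,700/3,477 = $363,868.00; over-quota = $744,217.08 − $363,868.00 = $380,349.08.
In-quota duty = $363,868.00 × 2.5% = $9,096.70. Over-quota duty = $380,349.08 × 16% = $60,855.85.
Line duty = $9,096.70 + $60,855.85 = $69,952.55.
Total = $76,447.22 + $78,851.68 + $69,952.55 = $225,251.45.

$225,251.45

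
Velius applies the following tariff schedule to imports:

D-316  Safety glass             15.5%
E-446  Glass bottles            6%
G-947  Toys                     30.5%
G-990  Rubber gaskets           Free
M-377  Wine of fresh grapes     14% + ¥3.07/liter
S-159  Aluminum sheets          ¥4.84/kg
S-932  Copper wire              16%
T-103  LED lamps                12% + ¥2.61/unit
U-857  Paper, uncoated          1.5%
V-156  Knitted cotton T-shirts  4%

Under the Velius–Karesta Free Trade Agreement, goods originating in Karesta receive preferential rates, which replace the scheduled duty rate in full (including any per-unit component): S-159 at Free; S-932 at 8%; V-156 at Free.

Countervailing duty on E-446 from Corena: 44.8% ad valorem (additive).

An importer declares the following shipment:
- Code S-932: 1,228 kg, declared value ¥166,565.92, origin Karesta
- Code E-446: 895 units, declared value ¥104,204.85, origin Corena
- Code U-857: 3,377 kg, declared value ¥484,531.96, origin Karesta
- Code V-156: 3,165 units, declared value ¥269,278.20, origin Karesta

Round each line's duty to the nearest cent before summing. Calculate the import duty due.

¥73,529.31

Line 1 (S-932, Karesta, 1,228 kg, ¥166,565.92):
Base rate for S-932 is 16%.
Origin Karesta qualifies under the Velius–Karesta agreement and S-932 is covered: preferential rate 8% applies instead.
Duty = ¥166,565.92 × 8% = ¥13,325.27.
Line 2 (E-446, Corena, 895 units, ¥104,204.85):
Base rate for E-446 is 6%.
Additional duty on E-446 from Corena: +44.8%. Applied ad valorem rate: 6% + 44.8% = 50.8%.
Duty = ¥104,204.85 × 50.8% = ¥52,936.06.
Line 3 (U-857, Karesta, 3,377 kg, ¥484,531.96):
Base rate for U-857 is 1.5%.
Origin Karesta is the FTA partner but U-857 is not on the preference list; base rate stands.
Duty = ¥484,531.96 × 1.5% = ¥7,267.98.
Line 4 (V-156, Karesta, 3,165 units, ¥269,278.20):
Base rate for V-156 is 4%.
Origin Karesta qualifies under the Velius–Karesta agreement and V-156 is covered: preferential rate Free applies instead.
Duty = ¥269,278.20 × 0% = ¥0.00.
Total = ¥13,325.27 + ¥52,936.06 + ¥7,267.98 + ¥0.00 = ¥73,529.31.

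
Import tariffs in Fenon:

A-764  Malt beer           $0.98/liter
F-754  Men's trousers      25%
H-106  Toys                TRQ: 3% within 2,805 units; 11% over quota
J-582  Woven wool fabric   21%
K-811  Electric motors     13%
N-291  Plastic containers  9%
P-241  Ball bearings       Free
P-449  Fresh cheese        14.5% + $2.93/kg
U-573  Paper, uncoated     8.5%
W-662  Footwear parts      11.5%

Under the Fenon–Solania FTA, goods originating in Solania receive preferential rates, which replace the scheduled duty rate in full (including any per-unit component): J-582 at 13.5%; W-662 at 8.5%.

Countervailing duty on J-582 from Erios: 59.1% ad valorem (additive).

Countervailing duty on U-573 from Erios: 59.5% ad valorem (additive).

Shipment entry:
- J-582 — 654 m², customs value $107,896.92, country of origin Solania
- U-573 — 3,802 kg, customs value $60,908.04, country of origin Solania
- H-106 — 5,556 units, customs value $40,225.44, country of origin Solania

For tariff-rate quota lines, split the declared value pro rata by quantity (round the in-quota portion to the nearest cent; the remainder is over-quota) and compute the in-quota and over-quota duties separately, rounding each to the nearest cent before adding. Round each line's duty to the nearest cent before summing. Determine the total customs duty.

$22,543.41

Line 1 (J-582, Solania, 654 m², $107,896.92):
Base rate for J-582 is 21%.
Origin Solania qualifies under the Fenon–Solania agreement and J-582 is covered: preferential rate 13.5% applies instead.
The additional-duty order on J-582 targets Erios, not Solania; it does not apply.
Duty = $107,896.92 × 13.5% = $14,566.08.
Line 2 (U-573, Solania, 3,802 kg, $60,908.04):
Base rate for U-573 is 8.5%.
Origin Solania is the FTA partner but U-573 is not on the preference list; base rate stands.
The additional-duty order on U-573 targets Erios, not Solania; it does not apply.
Duty = $60,908.04 × 8.5% = $5,177.18.
Line 3 (H-106, Solania, 5,556 units, $40,225.44):
Code H-106 is under a tariff-rate quota (threshold 2,805 units). In-quota: 2,805 units at 3%; over-quota: 2,751 units at 11%.
Pro-rata value split: in-quota = $40,225.44 × 2,805/5,556 = $20,308.20; over-quota = $40,225.44 − $20,308.20 = $19,917.24.
In-quota duty = $20,308.20 × 3% = $609.25. Over-quota duty = $19,917.24 × 11% = $2,190.90.
Line duty = $609.25 + $2,190.90 = $2,800.15.
Total = $14,566.08 + $5,177.18 + $2,800.15 = $22,543.41.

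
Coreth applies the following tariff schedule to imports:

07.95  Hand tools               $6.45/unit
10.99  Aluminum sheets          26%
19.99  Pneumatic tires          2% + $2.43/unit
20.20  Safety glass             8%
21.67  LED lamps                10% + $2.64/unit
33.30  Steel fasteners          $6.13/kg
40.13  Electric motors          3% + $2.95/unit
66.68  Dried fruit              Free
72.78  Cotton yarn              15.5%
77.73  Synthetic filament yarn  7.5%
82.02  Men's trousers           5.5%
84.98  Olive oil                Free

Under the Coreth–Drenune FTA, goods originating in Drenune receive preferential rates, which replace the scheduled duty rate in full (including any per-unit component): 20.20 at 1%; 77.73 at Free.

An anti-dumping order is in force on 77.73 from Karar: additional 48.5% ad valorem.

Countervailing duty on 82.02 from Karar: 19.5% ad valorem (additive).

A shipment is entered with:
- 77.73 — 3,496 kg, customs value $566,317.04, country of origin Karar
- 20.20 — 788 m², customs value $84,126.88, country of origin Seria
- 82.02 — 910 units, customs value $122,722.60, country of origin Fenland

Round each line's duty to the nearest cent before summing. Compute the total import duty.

$330,617.43

Line 1 (77.73, Karar, 3,496 kg, $566,317.04):
Base rate for 77.73 is 7.5%.
77.73 has an FTA preferential rate, but origin Karar is not Drenune; base rate stands.
Additional duty on 77.73 from Karar: +48.5%. Applied ad valorem rate: 7.5% + 48.5% = 56%.
Duty = $566,317.04 × 56% = $317,137.54.
Line 2 (20.20, Seria, 788 m², $84,126.88):
Base rate for 20.20 is 8%.
20.20 has an FTA preferential rate, but origin Seria is not Drenune; base rate stands.
Duty = $84,126.88 × 8% = $6,730.15.
Line 3 (82.02, Fenland, 910 units, $122,722.60):
Base rate for 82.02 is 5.5%.
The additional-duty order on 82.02 targets Karar, not Fenland; it does not apply.
Duty = $122,722.60 × 5.5% = $6,749.74.
Total = $317,137.54 + $6,730.15 + $6,749.74 = $330,617.43.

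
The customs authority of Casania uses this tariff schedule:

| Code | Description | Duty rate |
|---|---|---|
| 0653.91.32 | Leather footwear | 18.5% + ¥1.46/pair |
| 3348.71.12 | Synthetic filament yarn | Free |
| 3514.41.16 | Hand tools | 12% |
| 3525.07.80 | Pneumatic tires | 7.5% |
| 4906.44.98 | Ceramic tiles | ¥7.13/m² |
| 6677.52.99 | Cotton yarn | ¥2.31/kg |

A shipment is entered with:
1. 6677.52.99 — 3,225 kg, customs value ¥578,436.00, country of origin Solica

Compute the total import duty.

¥7,449.75

Line 1 (6677.52.99, Solica, 3,225 kg, ¥578,436.00):
Base rate for 6677.52.99 is ¥2.31/kg.
Duty = 3,225 × ¥2.31 = ¥7,449.75.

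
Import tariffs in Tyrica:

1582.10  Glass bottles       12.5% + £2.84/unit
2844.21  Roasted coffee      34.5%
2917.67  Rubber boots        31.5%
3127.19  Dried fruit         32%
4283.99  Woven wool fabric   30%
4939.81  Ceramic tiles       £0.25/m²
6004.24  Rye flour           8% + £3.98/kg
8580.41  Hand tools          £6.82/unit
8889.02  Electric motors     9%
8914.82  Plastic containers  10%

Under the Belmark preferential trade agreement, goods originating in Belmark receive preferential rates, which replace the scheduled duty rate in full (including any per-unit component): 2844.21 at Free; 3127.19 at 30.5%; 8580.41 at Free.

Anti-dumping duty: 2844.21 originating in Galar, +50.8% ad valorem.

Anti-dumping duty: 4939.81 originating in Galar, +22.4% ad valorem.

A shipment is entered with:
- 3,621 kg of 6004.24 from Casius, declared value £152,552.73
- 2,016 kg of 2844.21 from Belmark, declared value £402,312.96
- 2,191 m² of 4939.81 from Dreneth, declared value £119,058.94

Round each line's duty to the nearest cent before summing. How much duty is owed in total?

£27,163.55

Line 1 (6004.24, Casius, 3,621 kg, £152,552.73):
Base rate for 6004.24 is 8% + £3.98/kg.
Duty = £152,552.73 × 8% + 3,621 × £3.98 = £26,615.80.
Line 2 (2844.21, Belmark, 2,016 kg, £402,312.96):
Base rate for 2844.21 is 34.5%.
Origin Belmark qualifies under the Tyrica–Belmark agreement and 2844.21 is covered: preferential rate Free applies instead.
The additional-duty order on 2844.21 targets Galar, not Belmark; it does not apply.
Duty = £402,312.96 × 0% = £0.00.
Line 3 (4939.81, Dreneth, 2,191 m², £119,058.94):
Base rate for 4939.81 is £0.25/m².
The additional-duty order on 4939.81 targets Galar, not Dreneth; it does not apply.
Duty = 2,191 × £0.25 = £547.75.
Total = £26,615.80 + £0.00 + £547.75 = £27,163.55.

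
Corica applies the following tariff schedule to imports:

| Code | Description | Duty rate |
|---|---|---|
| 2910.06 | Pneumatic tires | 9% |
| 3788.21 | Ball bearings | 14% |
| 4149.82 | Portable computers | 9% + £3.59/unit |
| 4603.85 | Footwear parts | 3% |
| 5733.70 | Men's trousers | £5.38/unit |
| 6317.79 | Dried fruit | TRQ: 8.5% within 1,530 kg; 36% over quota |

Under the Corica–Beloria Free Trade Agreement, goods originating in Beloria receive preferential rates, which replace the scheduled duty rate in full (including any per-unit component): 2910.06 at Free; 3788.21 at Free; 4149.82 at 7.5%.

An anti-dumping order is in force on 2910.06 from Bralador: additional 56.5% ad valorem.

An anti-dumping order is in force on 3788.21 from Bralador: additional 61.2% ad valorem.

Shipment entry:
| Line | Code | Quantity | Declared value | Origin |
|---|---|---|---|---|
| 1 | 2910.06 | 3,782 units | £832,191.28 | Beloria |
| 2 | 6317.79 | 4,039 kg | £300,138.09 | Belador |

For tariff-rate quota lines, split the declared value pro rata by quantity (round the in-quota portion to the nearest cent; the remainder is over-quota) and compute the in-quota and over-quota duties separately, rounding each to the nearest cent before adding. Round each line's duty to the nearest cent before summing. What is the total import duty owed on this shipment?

Line 1 (2910.06, Beloria, 3,782 units, £832,191.28):
Base rate for 2910.06 is 9%.
Origin Beloria qualifies under the Corica–Beloria agreement and 2910.06 is covered: preferential rate Free applies instead.
The additional-duty order on 2910.06 targets Bralador, not Beloria; it does not apply.
Duty = £832,191.28 × 0% = £0.00.
Line 2 (6317.79, Belador, 4,039 kg, £300,138.09):
Code 6317.79 is under a tariff-rate quota (threshold 1,530 kg). In-quota: 1,530 kg at 8.5%; over-quota: 2,509 kg at 36%.
Pro-rata value split: in-quota = £300,138.09 × 1,530/4,039 = £113,694.30; over-quota = £300,138.09 − £113,694.30 = £186,443.79.
In-quota duty = £113,694.30 × 8.5% = £9,664.02. Over-quota duty = £186,443.79 × 36% = £67,119.76.
Line duty = £9,664.02 + £67,119.76 = £76,783.78.
Total = £0.00 + £76,783.78 = £76,783.78.

£76,783.78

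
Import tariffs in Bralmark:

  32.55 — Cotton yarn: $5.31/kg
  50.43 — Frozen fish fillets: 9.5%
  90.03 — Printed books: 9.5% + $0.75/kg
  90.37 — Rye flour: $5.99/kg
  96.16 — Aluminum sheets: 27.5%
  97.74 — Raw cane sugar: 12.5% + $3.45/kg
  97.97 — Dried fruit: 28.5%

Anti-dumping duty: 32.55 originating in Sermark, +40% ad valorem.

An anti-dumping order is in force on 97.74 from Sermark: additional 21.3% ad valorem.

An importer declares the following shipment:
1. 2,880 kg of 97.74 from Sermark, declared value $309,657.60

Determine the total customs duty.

$114,600.27

Line 1 (97.74, Sermark, 2,880 kg, $309,657.60):
Base rate for 97.74 is 12.5% + $3.45/kg.
Additional duty on 97.74 from Sermark: +21.3%. Applied ad valorem rate: 12.5% + 21.3% = 33.8%.
Duty = $309,657.60 × 33.8% + 2,880 × $3.45 = $114,600.27.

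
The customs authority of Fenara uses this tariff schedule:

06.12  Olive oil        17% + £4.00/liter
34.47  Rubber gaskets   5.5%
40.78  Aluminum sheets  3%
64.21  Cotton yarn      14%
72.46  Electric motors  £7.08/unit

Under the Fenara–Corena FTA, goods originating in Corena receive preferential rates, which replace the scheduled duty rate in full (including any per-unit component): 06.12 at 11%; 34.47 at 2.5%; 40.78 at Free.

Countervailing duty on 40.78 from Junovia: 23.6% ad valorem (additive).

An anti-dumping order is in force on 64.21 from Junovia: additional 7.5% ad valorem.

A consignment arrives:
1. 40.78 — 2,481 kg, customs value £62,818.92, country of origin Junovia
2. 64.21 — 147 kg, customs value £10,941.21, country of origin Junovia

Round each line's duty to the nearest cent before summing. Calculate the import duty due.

£19,062.19

Line 1 (40.78, Junovia, 2,481 kg, £62,818.92):
Base rate for 40.78 is 3%.
40.78 has an FTA preferential rate, but origin Junovia is not Corena; base rate stands.
Additional duty on 40.78 from Junovia: +23.6%. Applied ad valorem rate: 3% + 23.6% = 26.6%.
Duty = £62,818.92 × 26.6% = £16,709.83.
Line 2 (64.21, Junovia, 147 kg, £10,941.21):
Base rate for 64.21 is 14%.
Additional duty on 64.21 from Junovia: +7.5%. Applied ad valorem rate: 14% + 7.5% = 21.5%.
Duty = £10,941.21 × 21.5% = £2,352.36.
Total = £16,709.83 + £2,352.36 = £19,062.19.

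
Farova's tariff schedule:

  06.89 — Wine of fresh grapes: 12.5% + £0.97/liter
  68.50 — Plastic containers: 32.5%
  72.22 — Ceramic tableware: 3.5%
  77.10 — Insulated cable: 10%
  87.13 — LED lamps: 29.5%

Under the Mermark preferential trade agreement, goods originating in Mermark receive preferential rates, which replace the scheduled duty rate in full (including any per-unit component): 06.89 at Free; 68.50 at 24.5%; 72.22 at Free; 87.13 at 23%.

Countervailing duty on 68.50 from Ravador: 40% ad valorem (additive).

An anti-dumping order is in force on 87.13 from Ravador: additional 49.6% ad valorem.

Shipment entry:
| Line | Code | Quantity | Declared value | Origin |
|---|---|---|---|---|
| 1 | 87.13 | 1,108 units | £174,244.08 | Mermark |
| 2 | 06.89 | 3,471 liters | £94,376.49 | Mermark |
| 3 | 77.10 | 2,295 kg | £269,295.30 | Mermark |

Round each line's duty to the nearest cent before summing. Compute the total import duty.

£67,005.67

Line 1 (87.13, Mermark, 1,108 units, £174,244.08):
Base rate for 87.13 is 29.5%.
Origin Mermark qualifies under the Farova–Mermark agreement and 87.13 is covered: preferential rate 23% applies instead.
The additional-duty order on 87.13 targets Ravador, not Mermark; it does not apply.
Duty = £174,244.08 × 23% = £40,076.14.
Line 2 (06.89, Mermark, 3,471 liters, £94,376.49):
Base rate for 06.89 is 12.5% + £0.97/liter.
Origin Mermark qualifies under the Farova–Mermark agreement and 06.89 is covered: preferential rate Free applies instead.
Duty = £94,376.49 × 0% = £0.00.
Line 3 (77.10, Mermark, 2,295 kg, £269,295.30):
Base rate for 77.10 is 10%.
Origin Mermark is the FTA partner but 77.10 is not on the preference list; base rate stands.
Duty = £269,295.30 × 10% = £26,929.53.
Total = £40,076.14 + £0.00 + £26,929.53 = £67,005.67.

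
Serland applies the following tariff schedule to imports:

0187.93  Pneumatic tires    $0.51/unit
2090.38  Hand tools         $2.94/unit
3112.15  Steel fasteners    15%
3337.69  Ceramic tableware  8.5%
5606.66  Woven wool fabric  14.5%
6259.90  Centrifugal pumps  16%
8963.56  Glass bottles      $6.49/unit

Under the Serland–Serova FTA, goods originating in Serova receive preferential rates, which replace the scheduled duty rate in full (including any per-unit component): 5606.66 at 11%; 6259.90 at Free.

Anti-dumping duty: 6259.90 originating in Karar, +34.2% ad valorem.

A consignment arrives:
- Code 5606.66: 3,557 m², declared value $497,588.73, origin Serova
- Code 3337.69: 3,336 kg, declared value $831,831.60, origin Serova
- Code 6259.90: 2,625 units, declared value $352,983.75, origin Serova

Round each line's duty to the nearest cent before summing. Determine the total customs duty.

$125,440.45

Line 1 (5606.66, Serova, 3,557 m², $497,588.73):
Base rate for 5606.66 is 14.5%.
Origin Serova qualifies under the Serland–Serova agreement and 5606.66 is covered: preferential rate 11% applies instead.
Duty = $497,588.73 × 11% = $54,734.76.
Line 2 (3337.69, Serova, 3,336 kg, $831,831.60):
Base rate for 3337.69 is 8.5%.
Origin Serova is the FTA partner but 3337.69 is not on the preference list; base rate stands.
Duty = $831,831.60 × 8.5% = $70,705.69.
Line 3 (6259.90, Serova, 2,625 units, $352,983.75):
Base rate for 6259.90 is 16%.
Origin Serova qualifies under the Serland–Serova agreement and 6259.90 is covered: preferential rate Free applies instead.
The additional-duty order on 6259.90 targets Karar, not Serova; it does not apply.
Duty = $352,983.75 × 0% = $0.00.
Total = $54,734.76 + $70,705.69 + $0.00 = $125,440.45.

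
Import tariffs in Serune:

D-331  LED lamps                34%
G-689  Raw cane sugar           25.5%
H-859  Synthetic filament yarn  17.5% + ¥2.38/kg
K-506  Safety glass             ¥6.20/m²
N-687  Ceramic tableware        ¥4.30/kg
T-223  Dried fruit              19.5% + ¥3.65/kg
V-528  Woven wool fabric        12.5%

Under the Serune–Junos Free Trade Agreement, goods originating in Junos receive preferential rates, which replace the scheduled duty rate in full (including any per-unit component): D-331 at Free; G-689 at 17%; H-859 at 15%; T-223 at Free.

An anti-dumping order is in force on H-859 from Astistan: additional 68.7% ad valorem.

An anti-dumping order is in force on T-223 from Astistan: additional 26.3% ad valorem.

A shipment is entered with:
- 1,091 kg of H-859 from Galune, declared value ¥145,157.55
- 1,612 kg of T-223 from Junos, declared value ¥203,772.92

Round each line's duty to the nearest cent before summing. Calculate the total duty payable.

Line 1 (H-859, Galune, 1,091 kg, ¥145,157.55):
Base rate for H-859 is 17.5% + ¥2.38/kg.
H-859 has an FTA preferential rate, but origin Galune is not Junos; base rate stands.
The additional-duty order on H-859 targets Astistan, not Galune; it does not apply.
Duty = ¥145,157.55 × 17.5% + 1,091 × ¥2.38 = ¥27,999.15.
Line 2 (T-223, Junos, 1,612 kg, ¥203,772.92):
Base rate for T-223 is 19.5% + ¥3.65/kg.
Origin Junos qualifies under the Serune–Junos agreement and T-223 is covered: preferential rate Free applies instead.
The additional-duty order on T-223 targets Astistan, not Junos; it does not apply.
Duty = ¥203,772.92 × 0% = ¥0.00.
Total = ¥27,999.15 + ¥0.00 = ¥27,999.15.

¥27,999.15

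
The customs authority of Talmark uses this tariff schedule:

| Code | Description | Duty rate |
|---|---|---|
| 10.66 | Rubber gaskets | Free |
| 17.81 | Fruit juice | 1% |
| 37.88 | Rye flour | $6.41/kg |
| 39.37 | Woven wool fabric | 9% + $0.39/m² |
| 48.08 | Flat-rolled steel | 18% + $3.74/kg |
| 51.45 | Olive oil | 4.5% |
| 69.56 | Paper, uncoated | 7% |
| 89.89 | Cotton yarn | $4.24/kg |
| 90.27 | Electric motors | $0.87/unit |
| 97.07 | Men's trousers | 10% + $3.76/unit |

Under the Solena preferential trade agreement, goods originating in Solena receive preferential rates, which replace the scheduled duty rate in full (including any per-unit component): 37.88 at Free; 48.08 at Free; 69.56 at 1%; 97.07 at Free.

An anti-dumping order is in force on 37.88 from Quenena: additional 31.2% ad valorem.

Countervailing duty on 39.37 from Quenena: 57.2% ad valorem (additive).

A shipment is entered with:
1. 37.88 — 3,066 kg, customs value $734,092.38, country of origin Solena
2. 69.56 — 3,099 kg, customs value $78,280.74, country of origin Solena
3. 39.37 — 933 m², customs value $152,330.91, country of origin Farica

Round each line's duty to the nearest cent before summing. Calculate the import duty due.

Line 1 (37.88, Solena, 3,066 kg, $734,092.38):
Base rate for 37.88 is $6.41/kg.
Origin Solena qualifies under the Talmark–Solena agreement and 37.88 is covered: preferential rate Free applies instead.
The additional-duty order on 37.88 targets Quenena, not Solena; it does not apply.
Duty = $734,092.38 × 0% = $0.00.
Line 2 (69.56, Solena, 3,099 kg, $78,280.74):
Base rate for 69.56 is 7%.
Origin Solena qualifies under the Talmark–Solena agreement and 69.56 is covered: preferential rate 1% applies instead.
Duty = $78,280.74 × 1% = $782.81.
Line 3 (39.37, Farica, 933 m², $152,330.91):
Base rate for 39.37 is 9% + $0.39/m².
The additional-duty order on 39.37 targets Quenena, not Farica; it does not apply.
Duty = $152,330.91 × 9% + 933 × $0.39 = $14,073.65.
Total = $0.00 + $782.81 + $14,073.65 = $14,856.46.

$14,856.46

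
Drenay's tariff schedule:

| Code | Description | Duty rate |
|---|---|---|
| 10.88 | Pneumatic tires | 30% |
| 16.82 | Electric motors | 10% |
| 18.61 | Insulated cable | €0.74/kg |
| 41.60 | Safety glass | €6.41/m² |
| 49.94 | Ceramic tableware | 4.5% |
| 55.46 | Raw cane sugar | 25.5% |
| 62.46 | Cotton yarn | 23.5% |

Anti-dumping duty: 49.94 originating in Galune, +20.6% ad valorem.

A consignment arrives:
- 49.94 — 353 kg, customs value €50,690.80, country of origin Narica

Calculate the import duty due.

Line 1 (49.94, Narica, 353 kg, €50,690.80):
Base rate for 49.94 is 4.5%.
The additional-duty order on 49.94 targets Galune, not Narica; it does not apply.
Duty = €50,690.80 × 4.5% = €2,281.09.

€2,281.09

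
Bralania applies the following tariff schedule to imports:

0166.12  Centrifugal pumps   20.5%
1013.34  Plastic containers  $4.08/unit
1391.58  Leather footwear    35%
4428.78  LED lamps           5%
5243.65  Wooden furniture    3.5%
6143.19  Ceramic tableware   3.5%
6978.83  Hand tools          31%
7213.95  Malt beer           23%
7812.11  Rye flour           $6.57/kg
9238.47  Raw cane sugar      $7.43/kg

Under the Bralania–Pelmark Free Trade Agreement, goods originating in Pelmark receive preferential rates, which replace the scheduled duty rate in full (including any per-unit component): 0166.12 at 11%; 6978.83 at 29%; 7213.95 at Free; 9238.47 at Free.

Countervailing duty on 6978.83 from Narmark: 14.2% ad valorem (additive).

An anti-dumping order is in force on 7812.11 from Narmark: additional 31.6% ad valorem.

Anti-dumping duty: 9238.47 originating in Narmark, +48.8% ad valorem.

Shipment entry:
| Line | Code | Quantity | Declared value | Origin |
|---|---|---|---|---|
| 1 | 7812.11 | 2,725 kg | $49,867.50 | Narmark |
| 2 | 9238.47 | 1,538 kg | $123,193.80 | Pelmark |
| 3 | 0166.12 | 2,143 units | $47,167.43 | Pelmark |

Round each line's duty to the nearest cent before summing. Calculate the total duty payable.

Line 1 (7812.11, Narmark, 2,725 kg, $49,867.50):
Base rate for 7812.11 is $6.57/kg.
Additional duty on 7812.11 from Narmark: +31.6% ad valorem. Applied ad valorem rate = 31.6%.
Duty = $49,867.50 × 31.6% + 2,725 × $6.57 = $33,661.38.
Line 2 (9238.47, Pelmark, 1,538 kg, $123,193.80):
Base rate for 9238.47 is $7.43/kg.
Origin Pelmark qualifies under the Bralania–Pelmark agreement and 9238.47 is covered: preferential rate Free applies instead.
The additional-duty order on 9238.47 targets Narmark, not Pelmark; it does not apply.
Duty = $123,193.80 × 0% = $0.00.
Line 3 (0166.12, Pelmark, 2,143 units, $47,167.43):
Base rate for 0166.12 is 20.5%.
Origin Pelmark qualifies under the Bralania–Pelmark agreement and 0166.12 is covered: preferential rate 11% applies instead.
Duty = $47,167.43 × 11% = $5,188.42.
Total = $33,661.38 + $0.00 + $5,188.42 = $38,849.80.

$38,849.80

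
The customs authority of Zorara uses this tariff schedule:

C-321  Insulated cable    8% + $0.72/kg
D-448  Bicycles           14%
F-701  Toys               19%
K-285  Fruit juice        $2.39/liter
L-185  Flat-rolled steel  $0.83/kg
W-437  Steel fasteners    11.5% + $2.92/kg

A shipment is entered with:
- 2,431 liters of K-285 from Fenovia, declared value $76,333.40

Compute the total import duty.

Line 1 (K-285, Fenovia, 2,431 liters, $76,333.40):
Base rate for K-285 is $2.39/liter.
Duty = 2,431 × $2.39 = $5,810.09.

$5,810.09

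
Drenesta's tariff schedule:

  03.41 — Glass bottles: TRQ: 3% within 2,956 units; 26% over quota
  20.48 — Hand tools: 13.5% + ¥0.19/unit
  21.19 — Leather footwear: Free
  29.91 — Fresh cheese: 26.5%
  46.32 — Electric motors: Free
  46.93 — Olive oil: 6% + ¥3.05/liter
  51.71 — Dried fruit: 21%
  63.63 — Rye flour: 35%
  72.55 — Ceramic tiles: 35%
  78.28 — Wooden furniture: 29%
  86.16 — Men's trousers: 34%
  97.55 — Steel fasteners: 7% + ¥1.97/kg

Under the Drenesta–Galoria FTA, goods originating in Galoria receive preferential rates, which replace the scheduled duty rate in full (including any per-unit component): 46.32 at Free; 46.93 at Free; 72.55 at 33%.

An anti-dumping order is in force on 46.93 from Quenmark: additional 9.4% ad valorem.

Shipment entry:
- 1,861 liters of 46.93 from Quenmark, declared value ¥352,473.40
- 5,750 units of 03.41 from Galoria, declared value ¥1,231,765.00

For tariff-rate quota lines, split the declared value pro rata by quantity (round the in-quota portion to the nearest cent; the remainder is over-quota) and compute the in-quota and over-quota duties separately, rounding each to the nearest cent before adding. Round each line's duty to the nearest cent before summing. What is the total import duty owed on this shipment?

¥234,571.96

Line 1 (46.93, Quenmark, 1,861 liters, ¥352,473.40):
Base rate for 46.93 is 6% + ¥3.05/liter.
46.93 has an FTA preferential rate, but origin Quenmark is not Galoria; base rate stands.
Additional duty on 46.93 from Quenmark: +9.4%. Applied ad valorem rate: 6% + 9.4% = 15.4%.
Duty = ¥352,473.40 × 15.4% + 1,861 × ¥3.05 = ¥59,956.95.
Line 2 (03.41, Galoria, 5,750 units, ¥1,231,765.00):
Code 03.41 is under a tariff-rate quota (threshold 2,956 units). In-quota: 2,956 units at 3%; over-quota: 2,794 units at 26%.
Pro-rata value split: in-quota = ¥1,231,765.00 × 2,956/5,750 = ¥633,234.32; over-quota = ¥1,231,765.00 − ¥633,234.32 = ¥598,530.68.
In-quota duty = ¥633,234.32 × 3% = ¥18,997.03. Over-quota duty = ¥598,530.68 × 26% = ¥155,617.98.
Line duty = ¥18,997.03 + ¥155,617.98 = ¥174,615.01.
Total = ¥59,956.95 + ¥174,615.01 = ¥234,571.96.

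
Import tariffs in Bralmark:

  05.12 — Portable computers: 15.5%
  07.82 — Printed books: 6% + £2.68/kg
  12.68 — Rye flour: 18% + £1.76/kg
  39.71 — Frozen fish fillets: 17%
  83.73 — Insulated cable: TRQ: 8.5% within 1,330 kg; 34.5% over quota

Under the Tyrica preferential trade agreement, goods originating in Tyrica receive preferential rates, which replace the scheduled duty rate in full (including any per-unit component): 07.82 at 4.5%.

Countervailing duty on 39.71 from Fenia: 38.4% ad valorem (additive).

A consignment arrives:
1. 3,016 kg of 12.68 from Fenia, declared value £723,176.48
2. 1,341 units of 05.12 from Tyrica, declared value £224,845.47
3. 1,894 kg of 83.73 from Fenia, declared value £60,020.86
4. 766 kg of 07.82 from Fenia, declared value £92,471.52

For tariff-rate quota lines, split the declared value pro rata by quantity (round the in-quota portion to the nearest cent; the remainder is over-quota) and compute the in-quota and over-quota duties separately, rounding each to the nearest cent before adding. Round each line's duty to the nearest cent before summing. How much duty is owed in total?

Line 1 (12.68, Fenia, 3,016 kg, £723,176.48):
Base rate for 12.68 is 18% + £1.76/kg.
Duty = £723,176.48 × 18% + 3,016 × £1.76 = £135,479.93.
Line 2 (05.12, Tyrica, 1,341 units, £224,845.47):
Base rate for 05.12 is 15.5%.
Origin Tyrica is the FTA partner but 05.12 is not on the preference list; base rate stands.
Duty = £224,845.47 × 15.5% = £34,851.05.
Line 3 (83.73, Fenia, 1,894 kg, £60,020.86):
Code 83.73 is under a tariff-rate quota (threshold 1,330 kg). In-quota: 1,330 kg at 8.5%; over-quota: 564 kg at 34.5%.
Pro-rata value split: in-quota = £60,020.86 × 1,330/1,894 = £42,147.70; over-quota = £60,020.86 − £42,147.70 = £17,873.16.
In-quota duty = £42,147.70 × 8.5% = £3,582.55. Over-quota duty = £17,873.16 × 34.5% = £6,166.24.
Line duty = £3,582.55 + £6,166.24 = £9,748.79.
Line 4 (07.82, Fenia, 766 kg, £92,471.52):
Base rate for 07.82 is 6% + £2.68/kg.
07.82 has an FTA preferential rate, but origin Fenia is not Tyrica; base rate stands.
Duty = £92,471.52 × 6% + 766 × £2.68 = £7,601.17.
Total = £135,479.93 + £34,851.05 + £9,748.79 + £7,601.17 = £187,680.94.

£187,680.94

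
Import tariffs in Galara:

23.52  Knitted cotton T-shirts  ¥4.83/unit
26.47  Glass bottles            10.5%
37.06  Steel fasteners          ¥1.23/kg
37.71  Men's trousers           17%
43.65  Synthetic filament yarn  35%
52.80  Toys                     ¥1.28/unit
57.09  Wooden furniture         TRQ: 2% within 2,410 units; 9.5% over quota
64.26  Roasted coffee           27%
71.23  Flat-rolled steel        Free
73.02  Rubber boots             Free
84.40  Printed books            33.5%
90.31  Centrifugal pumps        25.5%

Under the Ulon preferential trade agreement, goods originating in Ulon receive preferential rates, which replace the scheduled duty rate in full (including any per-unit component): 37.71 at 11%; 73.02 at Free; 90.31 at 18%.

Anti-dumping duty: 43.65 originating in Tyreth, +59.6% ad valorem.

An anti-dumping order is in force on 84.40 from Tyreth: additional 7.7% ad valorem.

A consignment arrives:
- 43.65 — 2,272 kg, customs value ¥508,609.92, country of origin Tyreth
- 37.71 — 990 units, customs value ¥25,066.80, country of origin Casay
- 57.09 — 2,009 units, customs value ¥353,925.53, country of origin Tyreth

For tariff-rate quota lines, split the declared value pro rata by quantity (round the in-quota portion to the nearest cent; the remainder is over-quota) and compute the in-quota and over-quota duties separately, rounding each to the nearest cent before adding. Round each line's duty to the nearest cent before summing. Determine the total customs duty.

¥492,484.85

Line 1 (43.65, Tyreth, 2,272 kg, ¥508,609.92):
Base rate for 43.65 is 35%.
Additional duty on 43.65 from Tyreth: +59.6%. Applied ad valorem rate: 35% + 59.6% = 94.6%.
Duty = ¥508,609.92 × 94.6% = ¥481,144.98.
Line 2 (37.71, Casay, 990 units, ¥25,066.80):
Base rate for 37.71 is 17%.
37.71 has an FTA preferential rate, but origin Casay is not Ulon; base rate stands.
Duty = ¥25,066.80 × 17% = ¥4,261.36.
Line 3 (57.09, Tyreth, 2,009 units, ¥353,925.53):
Code 57.09 is under a tariff-rate quota (threshold 2,410 units). Quantity 2,009 units is within the quota, so the in-quota rate 2% applies to the full value.
Duty = ¥353,925.53 × 2% = ¥7,078.51.
Total = ¥481,144.98 + ¥4,261.36 + ¥7,078.51 = ¥492,484.85.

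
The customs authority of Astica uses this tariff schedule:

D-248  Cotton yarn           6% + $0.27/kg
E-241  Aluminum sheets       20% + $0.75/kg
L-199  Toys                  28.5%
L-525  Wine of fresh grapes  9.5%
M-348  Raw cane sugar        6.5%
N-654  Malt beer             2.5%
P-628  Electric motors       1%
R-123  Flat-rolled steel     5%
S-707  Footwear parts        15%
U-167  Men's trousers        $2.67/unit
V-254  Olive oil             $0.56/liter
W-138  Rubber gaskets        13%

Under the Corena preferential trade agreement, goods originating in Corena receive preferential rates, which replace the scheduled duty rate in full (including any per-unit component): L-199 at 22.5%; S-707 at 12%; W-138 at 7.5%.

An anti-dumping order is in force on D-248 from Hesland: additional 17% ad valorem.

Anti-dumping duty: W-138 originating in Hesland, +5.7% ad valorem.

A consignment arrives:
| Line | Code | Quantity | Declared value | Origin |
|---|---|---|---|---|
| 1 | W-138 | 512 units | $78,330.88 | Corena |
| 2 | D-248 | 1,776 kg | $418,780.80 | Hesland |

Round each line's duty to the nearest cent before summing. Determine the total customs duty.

$102,673.92

Line 1 (W-138, Corena, 512 units, $78,330.88):
Base rate for W-138 is 13%.
Origin Corena qualifies under the Astica–Corena agreement and W-138 is covered: preferential rate 7.5% applies instead.
The additional-duty order on W-138 targets Hesland, not Corena; it does not apply.
Duty = $78,330.88 × 7.5% = $5,874.82.
Line 2 (D-248, Hesland, 1,776 kg, $418,780.80):
Base rate for D-248 is 6% + $0.27/kg.
Additional duty on D-248 from Hesland: +17%. Applied ad valorem rate: 6% + 17% = 23%.
Duty = $418,780.80 × 23% + 1,776 × $0.27 = $96,799.10.
Total = $5,874.82 + $96,799.10 = $102,673.92.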